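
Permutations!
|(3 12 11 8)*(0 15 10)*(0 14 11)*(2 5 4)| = 24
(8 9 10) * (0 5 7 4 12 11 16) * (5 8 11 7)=(0 8 9 10 11 16)(4 12 7)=[8, 1, 2, 3, 12, 5, 6, 4, 9, 10, 11, 16, 7, 13, 14, 15, 0]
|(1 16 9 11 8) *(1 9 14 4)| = 12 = |(1 16 14 4)(8 9 11)|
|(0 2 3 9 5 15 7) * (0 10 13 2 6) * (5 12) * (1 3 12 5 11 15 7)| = 22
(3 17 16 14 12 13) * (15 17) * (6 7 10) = (3 15 17 16 14 12 13)(6 7 10) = [0, 1, 2, 15, 4, 5, 7, 10, 8, 9, 6, 11, 13, 3, 12, 17, 14, 16]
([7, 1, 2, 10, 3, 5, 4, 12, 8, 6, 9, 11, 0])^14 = [12, 1, 2, 4, 6, 5, 9, 0, 8, 10, 3, 11, 7]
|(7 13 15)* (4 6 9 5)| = |(4 6 9 5)(7 13 15)| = 12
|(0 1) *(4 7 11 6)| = 4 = |(0 1)(4 7 11 6)|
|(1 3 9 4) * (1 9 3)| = |(4 9)| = 2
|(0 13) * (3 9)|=|(0 13)(3 9)|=2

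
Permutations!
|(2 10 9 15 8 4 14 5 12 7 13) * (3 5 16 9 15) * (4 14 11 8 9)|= |(2 10 15 9 3 5 12 7 13)(4 11 8 14 16)|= 45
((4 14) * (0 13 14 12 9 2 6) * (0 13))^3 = ((2 6 13 14 4 12 9))^3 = (2 14 9 13 12 6 4)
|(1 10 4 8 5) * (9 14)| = 10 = |(1 10 4 8 5)(9 14)|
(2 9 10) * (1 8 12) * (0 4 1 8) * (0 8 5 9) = (0 4 1 8 12 5 9 10 2) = [4, 8, 0, 3, 1, 9, 6, 7, 12, 10, 2, 11, 5]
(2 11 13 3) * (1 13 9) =(1 13 3 2 11 9) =[0, 13, 11, 2, 4, 5, 6, 7, 8, 1, 10, 9, 12, 3]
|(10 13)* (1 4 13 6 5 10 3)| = 12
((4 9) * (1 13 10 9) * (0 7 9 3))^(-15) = (0 7 9 4 1 13 10 3)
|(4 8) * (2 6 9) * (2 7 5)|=|(2 6 9 7 5)(4 8)|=10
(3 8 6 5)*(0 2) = [2, 1, 0, 8, 4, 3, 5, 7, 6] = (0 2)(3 8 6 5)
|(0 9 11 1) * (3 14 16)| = 12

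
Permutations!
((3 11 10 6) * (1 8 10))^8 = ((1 8 10 6 3 11))^8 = (1 10 3)(6 11 8)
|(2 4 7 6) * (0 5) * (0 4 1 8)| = |(0 5 4 7 6 2 1 8)| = 8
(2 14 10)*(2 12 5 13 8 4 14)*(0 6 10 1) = (0 6 10 12 5 13 8 4 14 1) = [6, 0, 2, 3, 14, 13, 10, 7, 4, 9, 12, 11, 5, 8, 1]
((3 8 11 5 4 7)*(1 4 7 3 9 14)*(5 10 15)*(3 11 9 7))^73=((1 4 11 10 15 5 3 8 9 14))^73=(1 10 3 14 11 5 9 4 15 8)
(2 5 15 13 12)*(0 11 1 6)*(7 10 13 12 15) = [11, 6, 5, 3, 4, 7, 0, 10, 8, 9, 13, 1, 2, 15, 14, 12] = (0 11 1 6)(2 5 7 10 13 15 12)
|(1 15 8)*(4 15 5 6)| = |(1 5 6 4 15 8)| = 6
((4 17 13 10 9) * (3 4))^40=((3 4 17 13 10 9))^40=(3 10 17)(4 9 13)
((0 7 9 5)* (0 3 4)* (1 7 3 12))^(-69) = (1 7 9 5 12)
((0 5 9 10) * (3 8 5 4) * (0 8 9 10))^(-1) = ((0 4 3 9)(5 10 8))^(-1) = (0 9 3 4)(5 8 10)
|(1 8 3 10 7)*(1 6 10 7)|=6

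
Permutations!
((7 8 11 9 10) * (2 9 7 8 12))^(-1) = (2 12 7 11 8 10 9)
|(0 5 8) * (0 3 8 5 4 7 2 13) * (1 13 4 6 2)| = 14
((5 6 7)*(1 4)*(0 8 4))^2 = ((0 8 4 1)(5 6 7))^2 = (0 4)(1 8)(5 7 6)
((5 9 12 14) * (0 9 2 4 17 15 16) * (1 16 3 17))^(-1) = (0 16 1 4 2 5 14 12 9)(3 15 17)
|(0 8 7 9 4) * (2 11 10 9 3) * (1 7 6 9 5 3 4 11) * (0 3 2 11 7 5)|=|(0 8 6 9 7 4 3 11 10)(1 5 2)|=9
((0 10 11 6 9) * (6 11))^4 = (11)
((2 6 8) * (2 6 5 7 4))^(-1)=((2 5 7 4)(6 8))^(-1)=(2 4 7 5)(6 8)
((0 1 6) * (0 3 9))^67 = ((0 1 6 3 9))^67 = (0 6 9 1 3)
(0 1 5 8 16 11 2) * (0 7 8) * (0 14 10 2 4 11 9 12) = (0 1 5 14 10 2 7 8 16 9 12)(4 11) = [1, 5, 7, 3, 11, 14, 6, 8, 16, 12, 2, 4, 0, 13, 10, 15, 9]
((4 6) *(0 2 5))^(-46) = ((0 2 5)(4 6))^(-46) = (6)(0 5 2)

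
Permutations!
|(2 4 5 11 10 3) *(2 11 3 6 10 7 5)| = 4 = |(2 4)(3 11 7 5)(6 10)|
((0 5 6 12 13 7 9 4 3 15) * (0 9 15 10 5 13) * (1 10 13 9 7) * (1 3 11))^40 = ((0 9 4 11 1 10 5 6 12)(3 13)(7 15))^40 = (15)(0 1 12 11 6 4 5 9 10)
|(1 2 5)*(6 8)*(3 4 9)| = |(1 2 5)(3 4 9)(6 8)| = 6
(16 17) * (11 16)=[0, 1, 2, 3, 4, 5, 6, 7, 8, 9, 10, 16, 12, 13, 14, 15, 17, 11]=(11 16 17)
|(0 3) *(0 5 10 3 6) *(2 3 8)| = |(0 6)(2 3 5 10 8)| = 10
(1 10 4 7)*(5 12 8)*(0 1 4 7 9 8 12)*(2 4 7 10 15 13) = (0 1 15 13 2 4 9 8 5) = [1, 15, 4, 3, 9, 0, 6, 7, 5, 8, 10, 11, 12, 2, 14, 13]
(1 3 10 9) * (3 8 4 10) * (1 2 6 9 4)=[0, 8, 6, 3, 10, 5, 9, 7, 1, 2, 4]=(1 8)(2 6 9)(4 10)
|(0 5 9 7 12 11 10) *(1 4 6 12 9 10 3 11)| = |(0 5 10)(1 4 6 12)(3 11)(7 9)| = 12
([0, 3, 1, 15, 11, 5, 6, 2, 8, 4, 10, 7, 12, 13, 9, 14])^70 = [0, 7, 11, 2, 14, 5, 6, 4, 8, 15, 10, 9, 12, 13, 3, 1]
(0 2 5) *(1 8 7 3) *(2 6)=(0 6 2 5)(1 8 7 3)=[6, 8, 5, 1, 4, 0, 2, 3, 7]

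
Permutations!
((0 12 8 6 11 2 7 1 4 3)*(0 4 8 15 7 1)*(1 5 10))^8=((0 12 15 7)(1 8 6 11 2 5 10)(3 4))^8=(15)(1 8 6 11 2 5 10)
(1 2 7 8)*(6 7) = (1 2 6 7 8) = [0, 2, 6, 3, 4, 5, 7, 8, 1]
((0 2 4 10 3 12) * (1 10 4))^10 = ((0 2 1 10 3 12))^10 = (0 3 1)(2 12 10)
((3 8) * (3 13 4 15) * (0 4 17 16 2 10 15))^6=((0 4)(2 10 15 3 8 13 17 16))^6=(2 17 8 15)(3 10 16 13)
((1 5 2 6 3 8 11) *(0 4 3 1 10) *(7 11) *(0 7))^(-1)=((0 4 3 8)(1 5 2 6)(7 11 10))^(-1)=(0 8 3 4)(1 6 2 5)(7 10 11)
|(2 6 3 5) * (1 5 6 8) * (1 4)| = 10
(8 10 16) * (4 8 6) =(4 8 10 16 6) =[0, 1, 2, 3, 8, 5, 4, 7, 10, 9, 16, 11, 12, 13, 14, 15, 6]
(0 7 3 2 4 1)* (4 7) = (0 4 1)(2 7 3) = [4, 0, 7, 2, 1, 5, 6, 3]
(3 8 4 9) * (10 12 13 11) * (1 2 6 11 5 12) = (1 2 6 11 10)(3 8 4 9)(5 12 13) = [0, 2, 6, 8, 9, 12, 11, 7, 4, 3, 1, 10, 13, 5]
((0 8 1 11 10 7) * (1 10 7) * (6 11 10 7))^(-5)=((0 8 7)(1 10)(6 11))^(-5)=(0 8 7)(1 10)(6 11)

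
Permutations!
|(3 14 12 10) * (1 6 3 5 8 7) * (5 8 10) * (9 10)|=10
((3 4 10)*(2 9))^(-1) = (2 9)(3 10 4)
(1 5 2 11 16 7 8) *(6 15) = (1 5 2 11 16 7 8)(6 15) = [0, 5, 11, 3, 4, 2, 15, 8, 1, 9, 10, 16, 12, 13, 14, 6, 7]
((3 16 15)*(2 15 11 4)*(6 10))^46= ((2 15 3 16 11 4)(6 10))^46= (2 11 3)(4 16 15)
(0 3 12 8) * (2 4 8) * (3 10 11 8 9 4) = [10, 1, 3, 12, 9, 5, 6, 7, 0, 4, 11, 8, 2] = (0 10 11 8)(2 3 12)(4 9)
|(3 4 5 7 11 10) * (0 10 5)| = |(0 10 3 4)(5 7 11)| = 12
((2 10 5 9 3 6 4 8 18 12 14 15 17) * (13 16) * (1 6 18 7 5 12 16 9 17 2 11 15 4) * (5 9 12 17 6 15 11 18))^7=((1 15 2 10 17 18 16 13 12 14 4 8 7 9 3 5 6))^7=(1 13 3 17 8 15 12 5 18 7 2 14 6 16 9 10 4)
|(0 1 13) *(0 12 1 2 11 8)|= 12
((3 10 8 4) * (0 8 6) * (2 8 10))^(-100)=((0 10 6)(2 8 4 3))^(-100)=(0 6 10)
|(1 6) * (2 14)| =|(1 6)(2 14)| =2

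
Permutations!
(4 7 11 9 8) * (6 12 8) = (4 7 11 9 6 12 8) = [0, 1, 2, 3, 7, 5, 12, 11, 4, 6, 10, 9, 8]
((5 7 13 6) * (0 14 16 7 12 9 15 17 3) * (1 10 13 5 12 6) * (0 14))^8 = (1 13 10)(3 15 12 5 16)(6 7 14 17 9)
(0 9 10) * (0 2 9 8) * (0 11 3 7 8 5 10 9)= [5, 1, 0, 7, 4, 10, 6, 8, 11, 9, 2, 3]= (0 5 10 2)(3 7 8 11)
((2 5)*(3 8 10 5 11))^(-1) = (2 5 10 8 3 11)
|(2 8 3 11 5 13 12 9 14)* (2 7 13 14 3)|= |(2 8)(3 11 5 14 7 13 12 9)|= 8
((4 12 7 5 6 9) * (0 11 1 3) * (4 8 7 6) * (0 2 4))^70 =(0 7 9 12 2 1)(3 11 5 8 6 4)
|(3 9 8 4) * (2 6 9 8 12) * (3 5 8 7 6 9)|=|(2 9 12)(3 7 6)(4 5 8)|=3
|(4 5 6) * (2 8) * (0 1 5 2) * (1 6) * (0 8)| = |(8)(0 6 4 2)(1 5)| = 4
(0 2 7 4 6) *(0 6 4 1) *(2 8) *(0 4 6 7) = (0 8 2)(1 4 6 7) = [8, 4, 0, 3, 6, 5, 7, 1, 2]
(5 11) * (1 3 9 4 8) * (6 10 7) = (1 3 9 4 8)(5 11)(6 10 7) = [0, 3, 2, 9, 8, 11, 10, 6, 1, 4, 7, 5]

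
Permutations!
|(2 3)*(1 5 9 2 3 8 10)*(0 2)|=|(0 2 8 10 1 5 9)|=7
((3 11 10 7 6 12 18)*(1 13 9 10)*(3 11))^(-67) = (1 6 13 12 9 18 10 11 7)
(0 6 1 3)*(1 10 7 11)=(0 6 10 7 11 1 3)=[6, 3, 2, 0, 4, 5, 10, 11, 8, 9, 7, 1]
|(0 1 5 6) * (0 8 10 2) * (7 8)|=8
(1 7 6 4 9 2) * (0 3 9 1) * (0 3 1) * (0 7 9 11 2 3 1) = (1 9 3 11 2)(4 7 6) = [0, 9, 1, 11, 7, 5, 4, 6, 8, 3, 10, 2]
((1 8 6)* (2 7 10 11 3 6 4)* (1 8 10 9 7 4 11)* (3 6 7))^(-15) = ((1 10)(2 4)(3 7 9)(6 8 11))^(-15) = (11)(1 10)(2 4)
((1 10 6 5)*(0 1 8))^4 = (0 5 10)(1 8 6)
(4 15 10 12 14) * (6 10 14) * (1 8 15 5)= (1 8 15 14 4 5)(6 10 12)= [0, 8, 2, 3, 5, 1, 10, 7, 15, 9, 12, 11, 6, 13, 4, 14]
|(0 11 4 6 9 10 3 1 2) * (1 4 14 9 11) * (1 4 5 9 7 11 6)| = |(0 4 1 2)(3 5 9 10)(7 11 14)| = 12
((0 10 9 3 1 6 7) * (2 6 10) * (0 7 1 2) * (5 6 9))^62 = (1 5)(2 3 9)(6 10)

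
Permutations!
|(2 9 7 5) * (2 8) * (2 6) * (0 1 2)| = |(0 1 2 9 7 5 8 6)| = 8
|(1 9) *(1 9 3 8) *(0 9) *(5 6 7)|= 6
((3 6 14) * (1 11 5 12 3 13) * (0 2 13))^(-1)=(0 14 6 3 12 5 11 1 13 2)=((0 2 13 1 11 5 12 3 6 14))^(-1)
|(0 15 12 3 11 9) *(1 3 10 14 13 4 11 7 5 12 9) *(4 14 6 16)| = 30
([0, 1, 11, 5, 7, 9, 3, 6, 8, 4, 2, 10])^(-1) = [0, 1, 10, 6, 9, 3, 7, 4, 8, 5, 11, 2]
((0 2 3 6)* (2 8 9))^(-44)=(0 3 9)(2 8 6)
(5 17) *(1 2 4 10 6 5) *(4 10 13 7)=(1 2 10 6 5 17)(4 13 7)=[0, 2, 10, 3, 13, 17, 5, 4, 8, 9, 6, 11, 12, 7, 14, 15, 16, 1]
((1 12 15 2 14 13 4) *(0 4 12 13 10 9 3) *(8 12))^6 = (0 15)(1 14)(2 4)(3 12)(8 9)(10 13)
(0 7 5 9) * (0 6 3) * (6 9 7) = (9)(0 6 3)(5 7) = [6, 1, 2, 0, 4, 7, 3, 5, 8, 9]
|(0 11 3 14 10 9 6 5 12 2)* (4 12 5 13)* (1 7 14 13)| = |(0 11 3 13 4 12 2)(1 7 14 10 9 6)| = 42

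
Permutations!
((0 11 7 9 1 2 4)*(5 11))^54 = (0 2 9 11)(1 7 5 4)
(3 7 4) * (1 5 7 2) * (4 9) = (1 5 7 9 4 3 2) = [0, 5, 1, 2, 3, 7, 6, 9, 8, 4]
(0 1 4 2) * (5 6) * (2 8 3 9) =(0 1 4 8 3 9 2)(5 6) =[1, 4, 0, 9, 8, 6, 5, 7, 3, 2]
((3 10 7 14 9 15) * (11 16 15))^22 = ((3 10 7 14 9 11 16 15))^22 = (3 16 9 7)(10 15 11 14)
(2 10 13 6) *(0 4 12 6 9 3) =(0 4 12 6 2 10 13 9 3) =[4, 1, 10, 0, 12, 5, 2, 7, 8, 3, 13, 11, 6, 9]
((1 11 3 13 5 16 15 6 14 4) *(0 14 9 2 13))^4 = ((0 14 4 1 11 3)(2 13 5 16 15 6 9))^4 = (0 11 4)(1 14 3)(2 15 13 6 5 9 16)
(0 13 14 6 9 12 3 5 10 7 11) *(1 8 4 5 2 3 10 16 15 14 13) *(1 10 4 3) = (0 10 7 11)(1 8 3 2)(4 5 16 15 14 6 9 12) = [10, 8, 1, 2, 5, 16, 9, 11, 3, 12, 7, 0, 4, 13, 6, 14, 15]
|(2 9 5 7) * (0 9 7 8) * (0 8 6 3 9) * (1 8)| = 4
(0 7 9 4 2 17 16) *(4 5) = (0 7 9 5 4 2 17 16) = [7, 1, 17, 3, 2, 4, 6, 9, 8, 5, 10, 11, 12, 13, 14, 15, 0, 16]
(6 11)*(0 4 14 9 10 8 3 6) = (0 4 14 9 10 8 3 6 11) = [4, 1, 2, 6, 14, 5, 11, 7, 3, 10, 8, 0, 12, 13, 9]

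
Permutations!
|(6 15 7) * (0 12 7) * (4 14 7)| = |(0 12 4 14 7 6 15)| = 7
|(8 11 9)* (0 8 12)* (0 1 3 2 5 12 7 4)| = |(0 8 11 9 7 4)(1 3 2 5 12)| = 30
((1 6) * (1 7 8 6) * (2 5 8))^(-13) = (2 8 7 5 6)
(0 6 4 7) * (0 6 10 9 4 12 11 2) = (0 10 9 4 7 6 12 11 2) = [10, 1, 0, 3, 7, 5, 12, 6, 8, 4, 9, 2, 11]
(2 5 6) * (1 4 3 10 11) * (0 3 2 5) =(0 3 10 11 1 4 2)(5 6) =[3, 4, 0, 10, 2, 6, 5, 7, 8, 9, 11, 1]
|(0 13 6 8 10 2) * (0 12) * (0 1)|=|(0 13 6 8 10 2 12 1)|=8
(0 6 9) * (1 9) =(0 6 1 9) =[6, 9, 2, 3, 4, 5, 1, 7, 8, 0]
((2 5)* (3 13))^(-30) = ((2 5)(3 13))^(-30) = (13)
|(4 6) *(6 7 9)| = |(4 7 9 6)| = 4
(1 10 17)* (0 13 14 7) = [13, 10, 2, 3, 4, 5, 6, 0, 8, 9, 17, 11, 12, 14, 7, 15, 16, 1] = (0 13 14 7)(1 10 17)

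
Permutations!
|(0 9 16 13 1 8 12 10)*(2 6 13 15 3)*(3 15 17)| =12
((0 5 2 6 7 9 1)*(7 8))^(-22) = ((0 5 2 6 8 7 9 1))^(-22) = (0 2 8 9)(1 5 6 7)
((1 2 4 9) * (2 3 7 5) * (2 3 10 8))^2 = ((1 10 8 2 4 9)(3 7 5))^2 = (1 8 4)(2 9 10)(3 5 7)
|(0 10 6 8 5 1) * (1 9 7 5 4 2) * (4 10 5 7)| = 6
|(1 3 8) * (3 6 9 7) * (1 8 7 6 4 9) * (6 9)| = 6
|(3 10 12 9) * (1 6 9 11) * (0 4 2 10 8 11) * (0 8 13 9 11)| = 6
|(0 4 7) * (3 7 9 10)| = |(0 4 9 10 3 7)| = 6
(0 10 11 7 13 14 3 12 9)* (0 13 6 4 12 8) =(0 10 11 7 6 4 12 9 13 14 3 8) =[10, 1, 2, 8, 12, 5, 4, 6, 0, 13, 11, 7, 9, 14, 3]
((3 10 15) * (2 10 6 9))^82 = (2 6 15)(3 10 9)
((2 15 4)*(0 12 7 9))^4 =((0 12 7 9)(2 15 4))^4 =(2 15 4)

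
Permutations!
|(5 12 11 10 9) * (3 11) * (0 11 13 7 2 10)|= 8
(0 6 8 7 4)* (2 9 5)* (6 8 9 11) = (0 8 7 4)(2 11 6 9 5) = [8, 1, 11, 3, 0, 2, 9, 4, 7, 5, 10, 6]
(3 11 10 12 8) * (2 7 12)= (2 7 12 8 3 11 10)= [0, 1, 7, 11, 4, 5, 6, 12, 3, 9, 2, 10, 8]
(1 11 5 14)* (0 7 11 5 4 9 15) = [7, 5, 2, 3, 9, 14, 6, 11, 8, 15, 10, 4, 12, 13, 1, 0] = (0 7 11 4 9 15)(1 5 14)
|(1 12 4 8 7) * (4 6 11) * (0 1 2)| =9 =|(0 1 12 6 11 4 8 7 2)|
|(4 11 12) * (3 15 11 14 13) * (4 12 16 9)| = 8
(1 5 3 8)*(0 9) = [9, 5, 2, 8, 4, 3, 6, 7, 1, 0] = (0 9)(1 5 3 8)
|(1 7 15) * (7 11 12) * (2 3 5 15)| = 8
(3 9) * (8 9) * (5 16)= (3 8 9)(5 16)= [0, 1, 2, 8, 4, 16, 6, 7, 9, 3, 10, 11, 12, 13, 14, 15, 5]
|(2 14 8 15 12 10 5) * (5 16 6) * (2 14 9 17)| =|(2 9 17)(5 14 8 15 12 10 16 6)| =24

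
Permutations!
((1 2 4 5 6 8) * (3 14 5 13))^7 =(1 6 14 13 2 8 5 3 4)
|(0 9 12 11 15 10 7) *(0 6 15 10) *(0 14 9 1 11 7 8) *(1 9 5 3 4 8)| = |(0 9 12 7 6 15 14 5 3 4 8)(1 11 10)| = 33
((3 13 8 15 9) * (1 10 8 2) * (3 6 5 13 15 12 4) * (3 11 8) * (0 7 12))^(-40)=((0 7 12 4 11 8)(1 10 3 15 9 6 5 13 2))^(-40)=(0 12 11)(1 6 10 5 3 13 15 2 9)(4 8 7)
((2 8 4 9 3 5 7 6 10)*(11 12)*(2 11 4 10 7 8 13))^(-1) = (2 13)(3 9 4 12 11 10 8 5)(6 7)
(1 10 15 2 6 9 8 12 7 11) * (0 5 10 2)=[5, 2, 6, 3, 4, 10, 9, 11, 12, 8, 15, 1, 7, 13, 14, 0]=(0 5 10 15)(1 2 6 9 8 12 7 11)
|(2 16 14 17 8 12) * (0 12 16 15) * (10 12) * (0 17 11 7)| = 11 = |(0 10 12 2 15 17 8 16 14 11 7)|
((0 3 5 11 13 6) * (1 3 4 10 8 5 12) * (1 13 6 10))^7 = ((0 4 1 3 12 13 10 8 5 11 6))^7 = (0 8 3 6 10 1 11 13 4 5 12)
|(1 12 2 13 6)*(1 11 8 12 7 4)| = |(1 7 4)(2 13 6 11 8 12)| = 6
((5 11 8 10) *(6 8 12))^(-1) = ((5 11 12 6 8 10))^(-1) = (5 10 8 6 12 11)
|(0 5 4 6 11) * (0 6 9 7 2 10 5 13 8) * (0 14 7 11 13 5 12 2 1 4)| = |(0 5)(1 4 9 11 6 13 8 14 7)(2 10 12)| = 18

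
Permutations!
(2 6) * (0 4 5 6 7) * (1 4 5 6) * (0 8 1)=(0 5)(1 4 6 2 7 8)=[5, 4, 7, 3, 6, 0, 2, 8, 1]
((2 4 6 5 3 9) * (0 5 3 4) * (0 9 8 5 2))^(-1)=((0 2 9)(3 8 5 4 6))^(-1)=(0 9 2)(3 6 4 5 8)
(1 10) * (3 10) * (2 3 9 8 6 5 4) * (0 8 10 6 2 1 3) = (0 8 2)(1 9 10 3 6 5 4) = [8, 9, 0, 6, 1, 4, 5, 7, 2, 10, 3]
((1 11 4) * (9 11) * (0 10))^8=(11)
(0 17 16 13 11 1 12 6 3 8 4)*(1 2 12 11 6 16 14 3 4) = [17, 11, 12, 8, 0, 5, 4, 7, 1, 9, 10, 2, 16, 6, 3, 15, 13, 14] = (0 17 14 3 8 1 11 2 12 16 13 6 4)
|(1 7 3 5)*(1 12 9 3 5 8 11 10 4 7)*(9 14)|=10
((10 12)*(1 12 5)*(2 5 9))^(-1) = ((1 12 10 9 2 5))^(-1) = (1 5 2 9 10 12)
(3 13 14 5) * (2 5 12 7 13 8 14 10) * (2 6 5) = [0, 1, 2, 8, 4, 3, 5, 13, 14, 9, 6, 11, 7, 10, 12] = (3 8 14 12 7 13 10 6 5)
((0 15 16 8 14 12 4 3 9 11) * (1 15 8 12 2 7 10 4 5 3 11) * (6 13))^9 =(0 8 14 2 7 10 4 11)(1 16 5 9 15 12 3)(6 13)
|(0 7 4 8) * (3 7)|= |(0 3 7 4 8)|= 5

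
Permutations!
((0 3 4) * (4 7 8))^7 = (0 7 4 3 8)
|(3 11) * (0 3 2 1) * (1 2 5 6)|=|(0 3 11 5 6 1)|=6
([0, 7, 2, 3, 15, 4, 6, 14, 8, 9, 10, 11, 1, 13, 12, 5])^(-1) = [0, 12, 2, 3, 5, 15, 6, 1, 8, 9, 10, 11, 14, 13, 7, 4]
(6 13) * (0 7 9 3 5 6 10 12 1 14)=[7, 14, 2, 5, 4, 6, 13, 9, 8, 3, 12, 11, 1, 10, 0]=(0 7 9 3 5 6 13 10 12 1 14)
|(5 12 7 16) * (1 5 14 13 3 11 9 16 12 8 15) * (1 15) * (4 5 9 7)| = |(1 9 16 14 13 3 11 7 12 4 5 8)| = 12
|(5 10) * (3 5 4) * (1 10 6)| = |(1 10 4 3 5 6)| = 6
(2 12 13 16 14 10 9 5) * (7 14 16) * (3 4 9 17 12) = (2 3 4 9 5)(7 14 10 17 12 13) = [0, 1, 3, 4, 9, 2, 6, 14, 8, 5, 17, 11, 13, 7, 10, 15, 16, 12]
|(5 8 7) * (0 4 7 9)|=|(0 4 7 5 8 9)|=6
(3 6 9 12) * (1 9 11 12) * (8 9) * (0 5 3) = (0 5 3 6 11 12)(1 8 9) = [5, 8, 2, 6, 4, 3, 11, 7, 9, 1, 10, 12, 0]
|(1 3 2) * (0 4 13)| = 3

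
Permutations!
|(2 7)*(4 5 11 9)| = 4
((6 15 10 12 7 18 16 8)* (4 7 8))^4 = ((4 7 18 16)(6 15 10 12 8))^4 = (18)(6 8 12 10 15)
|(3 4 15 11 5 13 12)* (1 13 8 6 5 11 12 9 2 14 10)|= |(1 13 9 2 14 10)(3 4 15 12)(5 8 6)|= 12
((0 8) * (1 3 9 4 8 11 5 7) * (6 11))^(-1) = (0 8 4 9 3 1 7 5 11 6) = ((0 6 11 5 7 1 3 9 4 8))^(-1)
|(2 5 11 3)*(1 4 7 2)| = |(1 4 7 2 5 11 3)| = 7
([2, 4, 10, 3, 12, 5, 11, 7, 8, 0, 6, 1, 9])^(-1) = [9, 11, 0, 3, 1, 5, 10, 7, 8, 12, 2, 6, 4]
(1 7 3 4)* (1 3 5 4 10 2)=[0, 7, 1, 10, 3, 4, 6, 5, 8, 9, 2]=(1 7 5 4 3 10 2)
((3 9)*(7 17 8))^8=(7 8 17)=((3 9)(7 17 8))^8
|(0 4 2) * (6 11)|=|(0 4 2)(6 11)|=6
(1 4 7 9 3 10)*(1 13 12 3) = (1 4 7 9)(3 10 13 12) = [0, 4, 2, 10, 7, 5, 6, 9, 8, 1, 13, 11, 3, 12]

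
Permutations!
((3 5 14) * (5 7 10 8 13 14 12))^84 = ((3 7 10 8 13 14)(5 12))^84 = (14)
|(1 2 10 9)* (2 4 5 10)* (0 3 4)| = 7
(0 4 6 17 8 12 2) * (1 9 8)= (0 4 6 17 1 9 8 12 2)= [4, 9, 0, 3, 6, 5, 17, 7, 12, 8, 10, 11, 2, 13, 14, 15, 16, 1]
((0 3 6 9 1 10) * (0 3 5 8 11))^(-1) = (0 11 8 5)(1 9 6 3 10)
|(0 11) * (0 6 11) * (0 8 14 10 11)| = 6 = |(0 8 14 10 11 6)|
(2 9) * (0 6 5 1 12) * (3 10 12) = [6, 3, 9, 10, 4, 1, 5, 7, 8, 2, 12, 11, 0] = (0 6 5 1 3 10 12)(2 9)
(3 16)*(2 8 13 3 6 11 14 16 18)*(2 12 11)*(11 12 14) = [0, 1, 8, 18, 4, 5, 2, 7, 13, 9, 10, 11, 12, 3, 16, 15, 6, 17, 14] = (2 8 13 3 18 14 16 6)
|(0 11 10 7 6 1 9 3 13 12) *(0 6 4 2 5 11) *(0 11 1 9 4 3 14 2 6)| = 7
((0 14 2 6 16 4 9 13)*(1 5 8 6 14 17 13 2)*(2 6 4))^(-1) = (0 13 17)(1 14 2 16 6 9 4 8 5) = ((0 17 13)(1 5 8 4 9 6 16 2 14))^(-1)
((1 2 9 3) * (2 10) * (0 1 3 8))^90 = ((0 1 10 2 9 8))^90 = (10)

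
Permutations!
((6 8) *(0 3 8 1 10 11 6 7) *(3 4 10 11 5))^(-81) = ((0 4 10 5 3 8 7)(1 11 6))^(-81) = (11)(0 5 7 10 8 4 3)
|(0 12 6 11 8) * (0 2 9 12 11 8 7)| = 15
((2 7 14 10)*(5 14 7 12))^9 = ((2 12 5 14 10))^9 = (2 10 14 5 12)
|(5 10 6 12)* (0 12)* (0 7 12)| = |(5 10 6 7 12)| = 5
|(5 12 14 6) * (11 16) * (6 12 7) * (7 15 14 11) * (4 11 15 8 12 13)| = 11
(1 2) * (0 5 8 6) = (0 5 8 6)(1 2) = [5, 2, 1, 3, 4, 8, 0, 7, 6]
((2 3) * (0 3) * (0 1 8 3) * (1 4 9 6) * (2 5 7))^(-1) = (1 6 9 4 2 7 5 3 8)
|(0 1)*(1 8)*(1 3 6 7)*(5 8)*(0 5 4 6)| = 8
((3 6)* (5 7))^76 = ((3 6)(5 7))^76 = (7)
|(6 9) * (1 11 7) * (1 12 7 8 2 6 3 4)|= 8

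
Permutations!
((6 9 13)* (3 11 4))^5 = (3 4 11)(6 13 9)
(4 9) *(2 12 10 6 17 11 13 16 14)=(2 12 10 6 17 11 13 16 14)(4 9)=[0, 1, 12, 3, 9, 5, 17, 7, 8, 4, 6, 13, 10, 16, 2, 15, 14, 11]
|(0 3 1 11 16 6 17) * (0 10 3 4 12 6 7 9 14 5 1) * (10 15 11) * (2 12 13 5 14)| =63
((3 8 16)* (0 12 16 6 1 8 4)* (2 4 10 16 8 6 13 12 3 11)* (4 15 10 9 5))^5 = (16)(1 6)(8 12 13)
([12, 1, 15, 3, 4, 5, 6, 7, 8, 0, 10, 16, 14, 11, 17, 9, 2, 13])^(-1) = (0 9 15 2 16 11 13 17 14 12)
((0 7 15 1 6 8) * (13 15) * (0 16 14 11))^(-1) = (0 11 14 16 8 6 1 15 13 7)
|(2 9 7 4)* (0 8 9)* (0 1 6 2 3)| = |(0 8 9 7 4 3)(1 6 2)| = 6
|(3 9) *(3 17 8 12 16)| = |(3 9 17 8 12 16)| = 6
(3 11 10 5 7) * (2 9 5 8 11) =[0, 1, 9, 2, 4, 7, 6, 3, 11, 5, 8, 10] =(2 9 5 7 3)(8 11 10)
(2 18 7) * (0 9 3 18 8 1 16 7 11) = (0 9 3 18 11)(1 16 7 2 8) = [9, 16, 8, 18, 4, 5, 6, 2, 1, 3, 10, 0, 12, 13, 14, 15, 7, 17, 11]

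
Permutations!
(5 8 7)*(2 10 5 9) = (2 10 5 8 7 9) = [0, 1, 10, 3, 4, 8, 6, 9, 7, 2, 5]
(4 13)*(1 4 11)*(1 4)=[0, 1, 2, 3, 13, 5, 6, 7, 8, 9, 10, 4, 12, 11]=(4 13 11)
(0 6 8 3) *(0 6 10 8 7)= (0 10 8 3 6 7)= [10, 1, 2, 6, 4, 5, 7, 0, 3, 9, 8]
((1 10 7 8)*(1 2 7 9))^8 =(1 9 10)(2 8 7) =((1 10 9)(2 7 8))^8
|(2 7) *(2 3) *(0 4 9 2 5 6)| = 8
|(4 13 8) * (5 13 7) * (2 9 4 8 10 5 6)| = |(2 9 4 7 6)(5 13 10)| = 15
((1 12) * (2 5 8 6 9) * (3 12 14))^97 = (1 14 3 12)(2 8 9 5 6)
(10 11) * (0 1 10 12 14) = (0 1 10 11 12 14) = [1, 10, 2, 3, 4, 5, 6, 7, 8, 9, 11, 12, 14, 13, 0]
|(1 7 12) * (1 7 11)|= 2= |(1 11)(7 12)|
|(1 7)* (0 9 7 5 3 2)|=|(0 9 7 1 5 3 2)|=7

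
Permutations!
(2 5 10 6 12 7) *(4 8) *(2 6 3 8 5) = (3 8 4 5 10)(6 12 7) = [0, 1, 2, 8, 5, 10, 12, 6, 4, 9, 3, 11, 7]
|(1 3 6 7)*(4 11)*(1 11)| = |(1 3 6 7 11 4)| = 6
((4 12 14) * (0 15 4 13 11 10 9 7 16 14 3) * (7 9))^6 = ((0 15 4 12 3)(7 16 14 13 11 10))^6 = (16)(0 15 4 12 3)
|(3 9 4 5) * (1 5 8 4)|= 4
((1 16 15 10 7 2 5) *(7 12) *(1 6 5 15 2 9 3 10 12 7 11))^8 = ((1 16 2 15 12 11)(3 10 7 9)(5 6))^8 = (1 2 12)(11 16 15)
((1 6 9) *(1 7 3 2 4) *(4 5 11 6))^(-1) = ((1 4)(2 5 11 6 9 7 3))^(-1) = (1 4)(2 3 7 9 6 11 5)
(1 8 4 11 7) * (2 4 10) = (1 8 10 2 4 11 7) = [0, 8, 4, 3, 11, 5, 6, 1, 10, 9, 2, 7]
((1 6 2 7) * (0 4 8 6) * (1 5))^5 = (0 7 8 1 2 4 5 6)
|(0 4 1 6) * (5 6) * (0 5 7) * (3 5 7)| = 7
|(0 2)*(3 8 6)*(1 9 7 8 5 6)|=|(0 2)(1 9 7 8)(3 5 6)|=12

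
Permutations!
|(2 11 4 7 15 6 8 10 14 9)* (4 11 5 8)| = |(2 5 8 10 14 9)(4 7 15 6)| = 12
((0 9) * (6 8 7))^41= (0 9)(6 7 8)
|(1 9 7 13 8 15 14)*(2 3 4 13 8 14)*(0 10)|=10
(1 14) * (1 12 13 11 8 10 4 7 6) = (1 14 12 13 11 8 10 4 7 6) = [0, 14, 2, 3, 7, 5, 1, 6, 10, 9, 4, 8, 13, 11, 12]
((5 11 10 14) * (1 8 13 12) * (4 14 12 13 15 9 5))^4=(1 5)(8 11)(9 12)(10 15)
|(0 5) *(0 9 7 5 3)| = 6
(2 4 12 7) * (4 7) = (2 7)(4 12) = [0, 1, 7, 3, 12, 5, 6, 2, 8, 9, 10, 11, 4]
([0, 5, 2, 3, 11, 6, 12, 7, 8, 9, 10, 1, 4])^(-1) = [0, 11, 2, 3, 12, 1, 5, 7, 8, 9, 10, 4, 6]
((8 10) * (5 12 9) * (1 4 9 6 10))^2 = (1 9 12 10)(4 5 6 8)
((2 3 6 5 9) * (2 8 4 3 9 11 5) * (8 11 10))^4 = ((2 9 11 5 10 8 4 3 6))^4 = (2 10 6 5 3 11 4 9 8)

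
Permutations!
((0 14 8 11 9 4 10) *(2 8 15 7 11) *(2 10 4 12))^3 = ((0 14 15 7 11 9 12 2 8 10))^3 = (0 7 12 10 15 9 8 14 11 2)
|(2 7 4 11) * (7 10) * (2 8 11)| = |(2 10 7 4)(8 11)| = 4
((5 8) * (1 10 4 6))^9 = (1 10 4 6)(5 8)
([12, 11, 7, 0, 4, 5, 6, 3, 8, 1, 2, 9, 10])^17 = (0 3 7 2 10 12)(1 9 11)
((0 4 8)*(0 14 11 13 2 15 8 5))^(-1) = (0 5 4)(2 13 11 14 8 15) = ((0 4 5)(2 15 8 14 11 13))^(-1)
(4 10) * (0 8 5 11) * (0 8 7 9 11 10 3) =(0 7 9 11 8 5 10 4 3) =[7, 1, 2, 0, 3, 10, 6, 9, 5, 11, 4, 8]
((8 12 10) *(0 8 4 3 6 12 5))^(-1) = ((0 8 5)(3 6 12 10 4))^(-1) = (0 5 8)(3 4 10 12 6)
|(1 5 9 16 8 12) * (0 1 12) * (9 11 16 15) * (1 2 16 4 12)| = 20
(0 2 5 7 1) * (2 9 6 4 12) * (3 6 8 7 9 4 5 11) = [4, 0, 11, 6, 12, 9, 5, 1, 7, 8, 10, 3, 2] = (0 4 12 2 11 3 6 5 9 8 7 1)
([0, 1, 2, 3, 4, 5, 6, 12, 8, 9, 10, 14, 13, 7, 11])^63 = (11 14)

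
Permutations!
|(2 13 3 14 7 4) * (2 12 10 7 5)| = |(2 13 3 14 5)(4 12 10 7)| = 20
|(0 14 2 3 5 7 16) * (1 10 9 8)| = |(0 14 2 3 5 7 16)(1 10 9 8)| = 28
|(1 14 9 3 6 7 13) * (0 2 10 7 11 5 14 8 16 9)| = 14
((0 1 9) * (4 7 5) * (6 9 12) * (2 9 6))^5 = ((0 1 12 2 9)(4 7 5))^5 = (12)(4 5 7)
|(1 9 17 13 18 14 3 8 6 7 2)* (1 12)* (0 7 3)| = 30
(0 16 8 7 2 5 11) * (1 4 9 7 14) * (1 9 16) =(0 1 4 16 8 14 9 7 2 5 11) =[1, 4, 5, 3, 16, 11, 6, 2, 14, 7, 10, 0, 12, 13, 9, 15, 8]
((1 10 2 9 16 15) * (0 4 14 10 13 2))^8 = ((0 4 14 10)(1 13 2 9 16 15))^8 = (1 2 16)(9 15 13)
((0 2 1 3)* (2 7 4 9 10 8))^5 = (0 8 7 2 4 1 9 3 10)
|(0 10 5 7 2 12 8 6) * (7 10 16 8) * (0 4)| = 30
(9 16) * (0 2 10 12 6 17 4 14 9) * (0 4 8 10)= (0 2)(4 14 9 16)(6 17 8 10 12)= [2, 1, 0, 3, 14, 5, 17, 7, 10, 16, 12, 11, 6, 13, 9, 15, 4, 8]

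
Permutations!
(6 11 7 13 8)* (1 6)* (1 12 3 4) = [0, 6, 2, 4, 1, 5, 11, 13, 12, 9, 10, 7, 3, 8] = (1 6 11 7 13 8 12 3 4)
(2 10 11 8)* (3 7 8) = [0, 1, 10, 7, 4, 5, 6, 8, 2, 9, 11, 3] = (2 10 11 3 7 8)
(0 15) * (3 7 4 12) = (0 15)(3 7 4 12) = [15, 1, 2, 7, 12, 5, 6, 4, 8, 9, 10, 11, 3, 13, 14, 0]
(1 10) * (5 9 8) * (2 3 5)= (1 10)(2 3 5 9 8)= [0, 10, 3, 5, 4, 9, 6, 7, 2, 8, 1]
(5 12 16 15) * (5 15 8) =[0, 1, 2, 3, 4, 12, 6, 7, 5, 9, 10, 11, 16, 13, 14, 15, 8] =(5 12 16 8)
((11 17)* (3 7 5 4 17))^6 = (17)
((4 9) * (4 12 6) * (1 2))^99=(1 2)(4 6 12 9)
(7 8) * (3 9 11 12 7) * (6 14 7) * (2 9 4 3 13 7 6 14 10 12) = [0, 1, 9, 4, 3, 5, 10, 8, 13, 11, 12, 2, 14, 7, 6] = (2 9 11)(3 4)(6 10 12 14)(7 8 13)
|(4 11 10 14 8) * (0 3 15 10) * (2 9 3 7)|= 11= |(0 7 2 9 3 15 10 14 8 4 11)|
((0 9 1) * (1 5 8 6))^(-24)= ((0 9 5 8 6 1))^(-24)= (9)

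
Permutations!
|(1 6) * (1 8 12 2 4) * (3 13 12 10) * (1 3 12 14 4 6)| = 20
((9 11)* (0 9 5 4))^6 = (0 9 11 5 4)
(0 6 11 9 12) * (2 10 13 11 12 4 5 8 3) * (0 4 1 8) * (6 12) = (0 12 4 5)(1 8 3 2 10 13 11 9) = [12, 8, 10, 2, 5, 0, 6, 7, 3, 1, 13, 9, 4, 11]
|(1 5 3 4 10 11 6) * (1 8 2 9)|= 10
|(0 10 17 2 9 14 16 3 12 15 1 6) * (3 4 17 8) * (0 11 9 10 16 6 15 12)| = 8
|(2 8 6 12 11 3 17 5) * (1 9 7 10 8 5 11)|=42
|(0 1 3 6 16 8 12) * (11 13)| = 14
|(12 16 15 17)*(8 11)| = |(8 11)(12 16 15 17)| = 4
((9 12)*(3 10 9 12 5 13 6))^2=((3 10 9 5 13 6))^2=(3 9 13)(5 6 10)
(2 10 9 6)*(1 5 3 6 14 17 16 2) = (1 5 3 6)(2 10 9 14 17 16) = [0, 5, 10, 6, 4, 3, 1, 7, 8, 14, 9, 11, 12, 13, 17, 15, 2, 16]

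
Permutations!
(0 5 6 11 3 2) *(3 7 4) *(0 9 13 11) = (0 5 6)(2 9 13 11 7 4 3) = [5, 1, 9, 2, 3, 6, 0, 4, 8, 13, 10, 7, 12, 11]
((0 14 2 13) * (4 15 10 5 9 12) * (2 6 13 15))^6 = ((0 14 6 13)(2 15 10 5 9 12 4))^6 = (0 6)(2 4 12 9 5 10 15)(13 14)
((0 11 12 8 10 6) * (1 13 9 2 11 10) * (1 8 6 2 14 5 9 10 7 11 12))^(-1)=(0 6 12 2 10 13 1 11 7)(5 14 9)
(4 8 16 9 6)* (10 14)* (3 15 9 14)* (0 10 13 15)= (0 10 3)(4 8 16 14 13 15 9 6)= [10, 1, 2, 0, 8, 5, 4, 7, 16, 6, 3, 11, 12, 15, 13, 9, 14]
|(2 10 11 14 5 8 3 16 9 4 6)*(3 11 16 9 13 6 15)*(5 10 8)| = 8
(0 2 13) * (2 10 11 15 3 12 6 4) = (0 10 11 15 3 12 6 4 2 13) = [10, 1, 13, 12, 2, 5, 4, 7, 8, 9, 11, 15, 6, 0, 14, 3]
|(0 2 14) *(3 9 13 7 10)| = 15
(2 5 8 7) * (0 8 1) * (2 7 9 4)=(0 8 9 4 2 5 1)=[8, 0, 5, 3, 2, 1, 6, 7, 9, 4]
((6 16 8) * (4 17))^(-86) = ((4 17)(6 16 8))^(-86) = (17)(6 16 8)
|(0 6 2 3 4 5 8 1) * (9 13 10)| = 24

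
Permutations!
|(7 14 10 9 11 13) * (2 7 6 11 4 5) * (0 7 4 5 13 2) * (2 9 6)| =24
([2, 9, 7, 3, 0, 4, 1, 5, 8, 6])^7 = [7, 9, 5, 3, 2, 0, 1, 4, 8, 6]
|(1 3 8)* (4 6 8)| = 5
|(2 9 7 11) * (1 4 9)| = 6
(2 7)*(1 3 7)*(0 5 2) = (0 5 2 1 3 7) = [5, 3, 1, 7, 4, 2, 6, 0]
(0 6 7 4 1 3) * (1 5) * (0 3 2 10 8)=(0 6 7 4 5 1 2 10 8)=[6, 2, 10, 3, 5, 1, 7, 4, 0, 9, 8]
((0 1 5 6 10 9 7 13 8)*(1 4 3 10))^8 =(13)(1 6 5)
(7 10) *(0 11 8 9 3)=(0 11 8 9 3)(7 10)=[11, 1, 2, 0, 4, 5, 6, 10, 9, 3, 7, 8]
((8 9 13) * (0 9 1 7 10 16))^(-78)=((0 9 13 8 1 7 10 16))^(-78)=(0 13 1 10)(7 16 9 8)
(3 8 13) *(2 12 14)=(2 12 14)(3 8 13)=[0, 1, 12, 8, 4, 5, 6, 7, 13, 9, 10, 11, 14, 3, 2]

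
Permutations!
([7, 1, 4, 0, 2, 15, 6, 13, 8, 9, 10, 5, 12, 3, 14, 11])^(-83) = (0 7 13 3)(2 4)(5 15 11)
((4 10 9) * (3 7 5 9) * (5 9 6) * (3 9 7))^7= ((4 10 9)(5 6))^7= (4 10 9)(5 6)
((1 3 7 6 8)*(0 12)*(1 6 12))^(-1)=((0 1 3 7 12)(6 8))^(-1)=(0 12 7 3 1)(6 8)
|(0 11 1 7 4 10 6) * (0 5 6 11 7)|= 6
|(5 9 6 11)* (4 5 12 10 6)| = 12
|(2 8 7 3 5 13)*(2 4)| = |(2 8 7 3 5 13 4)| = 7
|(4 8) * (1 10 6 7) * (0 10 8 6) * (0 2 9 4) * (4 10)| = 6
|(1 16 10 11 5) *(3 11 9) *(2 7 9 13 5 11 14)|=5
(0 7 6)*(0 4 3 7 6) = (0 6 4 3 7) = [6, 1, 2, 7, 3, 5, 4, 0]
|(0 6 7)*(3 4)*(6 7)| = |(0 7)(3 4)| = 2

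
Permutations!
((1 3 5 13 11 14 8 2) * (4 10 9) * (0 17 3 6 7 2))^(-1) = ((0 17 3 5 13 11 14 8)(1 6 7 2)(4 10 9))^(-1) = (0 8 14 11 13 5 3 17)(1 2 7 6)(4 9 10)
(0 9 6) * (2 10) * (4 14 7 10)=(0 9 6)(2 4 14 7 10)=[9, 1, 4, 3, 14, 5, 0, 10, 8, 6, 2, 11, 12, 13, 7]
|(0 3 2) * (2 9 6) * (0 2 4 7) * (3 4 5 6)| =6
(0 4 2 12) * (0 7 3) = [4, 1, 12, 0, 2, 5, 6, 3, 8, 9, 10, 11, 7] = (0 4 2 12 7 3)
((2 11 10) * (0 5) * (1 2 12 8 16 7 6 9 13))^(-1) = ((0 5)(1 2 11 10 12 8 16 7 6 9 13))^(-1) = (0 5)(1 13 9 6 7 16 8 12 10 11 2)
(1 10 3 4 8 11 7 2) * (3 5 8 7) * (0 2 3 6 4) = (0 2 1 10 5 8 11 6 4 7 3) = [2, 10, 1, 0, 7, 8, 4, 3, 11, 9, 5, 6]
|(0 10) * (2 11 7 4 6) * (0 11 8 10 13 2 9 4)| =21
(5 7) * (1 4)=[0, 4, 2, 3, 1, 7, 6, 5]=(1 4)(5 7)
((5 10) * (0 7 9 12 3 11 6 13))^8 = ((0 7 9 12 3 11 6 13)(5 10))^8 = (13)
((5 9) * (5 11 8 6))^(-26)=(5 6 8 11 9)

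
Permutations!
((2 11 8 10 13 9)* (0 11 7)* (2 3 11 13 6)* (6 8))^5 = (0 6 9 7 11 13 2 3)(8 10)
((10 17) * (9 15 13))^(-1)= ((9 15 13)(10 17))^(-1)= (9 13 15)(10 17)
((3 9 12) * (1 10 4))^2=(1 4 10)(3 12 9)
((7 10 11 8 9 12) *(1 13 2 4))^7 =((1 13 2 4)(7 10 11 8 9 12))^7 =(1 4 2 13)(7 10 11 8 9 12)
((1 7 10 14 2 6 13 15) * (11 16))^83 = ((1 7 10 14 2 6 13 15)(11 16))^83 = (1 14 13 7 2 15 10 6)(11 16)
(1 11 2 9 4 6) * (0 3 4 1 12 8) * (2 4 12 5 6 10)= (0 3 12 8)(1 11 4 10 2 9)(5 6)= [3, 11, 9, 12, 10, 6, 5, 7, 0, 1, 2, 4, 8]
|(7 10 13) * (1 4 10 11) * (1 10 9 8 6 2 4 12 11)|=|(1 12 11 10 13 7)(2 4 9 8 6)|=30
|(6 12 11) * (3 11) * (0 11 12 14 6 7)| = |(0 11 7)(3 12)(6 14)| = 6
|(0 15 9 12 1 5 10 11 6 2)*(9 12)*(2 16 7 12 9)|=8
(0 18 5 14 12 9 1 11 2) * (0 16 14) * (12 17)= (0 18 5)(1 11 2 16 14 17 12 9)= [18, 11, 16, 3, 4, 0, 6, 7, 8, 1, 10, 2, 9, 13, 17, 15, 14, 12, 5]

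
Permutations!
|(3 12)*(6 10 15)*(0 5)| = |(0 5)(3 12)(6 10 15)| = 6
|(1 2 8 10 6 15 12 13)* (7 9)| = |(1 2 8 10 6 15 12 13)(7 9)| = 8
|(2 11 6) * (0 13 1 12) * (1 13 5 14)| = |(0 5 14 1 12)(2 11 6)| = 15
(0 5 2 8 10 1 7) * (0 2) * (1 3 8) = (0 5)(1 7 2)(3 8 10) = [5, 7, 1, 8, 4, 0, 6, 2, 10, 9, 3]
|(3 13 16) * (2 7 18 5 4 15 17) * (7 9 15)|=|(2 9 15 17)(3 13 16)(4 7 18 5)|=12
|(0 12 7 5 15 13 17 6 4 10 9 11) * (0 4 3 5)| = |(0 12 7)(3 5 15 13 17 6)(4 10 9 11)| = 12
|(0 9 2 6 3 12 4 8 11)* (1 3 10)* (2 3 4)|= |(0 9 3 12 2 6 10 1 4 8 11)|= 11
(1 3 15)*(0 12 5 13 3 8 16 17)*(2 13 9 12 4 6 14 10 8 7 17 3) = (0 4 6 14 10 8 16 3 15 1 7 17)(2 13)(5 9 12) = [4, 7, 13, 15, 6, 9, 14, 17, 16, 12, 8, 11, 5, 2, 10, 1, 3, 0]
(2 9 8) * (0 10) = [10, 1, 9, 3, 4, 5, 6, 7, 2, 8, 0] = (0 10)(2 9 8)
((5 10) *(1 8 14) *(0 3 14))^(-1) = ((0 3 14 1 8)(5 10))^(-1) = (0 8 1 14 3)(5 10)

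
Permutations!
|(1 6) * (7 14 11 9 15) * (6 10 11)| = |(1 10 11 9 15 7 14 6)| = 8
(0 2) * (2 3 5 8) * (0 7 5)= (0 3)(2 7 5 8)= [3, 1, 7, 0, 4, 8, 6, 5, 2]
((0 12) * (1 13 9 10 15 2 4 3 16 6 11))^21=(0 12)(1 11 6 16 3 4 2 15 10 9 13)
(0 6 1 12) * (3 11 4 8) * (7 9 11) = [6, 12, 2, 7, 8, 5, 1, 9, 3, 11, 10, 4, 0] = (0 6 1 12)(3 7 9 11 4 8)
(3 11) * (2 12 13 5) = [0, 1, 12, 11, 4, 2, 6, 7, 8, 9, 10, 3, 13, 5] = (2 12 13 5)(3 11)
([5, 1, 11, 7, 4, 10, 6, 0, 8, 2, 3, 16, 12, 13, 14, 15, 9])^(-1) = (0 7 3 10 5)(2 9 16 11)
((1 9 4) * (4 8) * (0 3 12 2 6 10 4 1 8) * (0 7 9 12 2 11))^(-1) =(0 11 12 1 8 4 10 6 2 3)(7 9)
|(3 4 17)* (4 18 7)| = |(3 18 7 4 17)| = 5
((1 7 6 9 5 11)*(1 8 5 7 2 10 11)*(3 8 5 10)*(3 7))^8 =((1 2 7 6 9 3 8 10 11 5))^8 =(1 11 8 9 7)(2 5 10 3 6)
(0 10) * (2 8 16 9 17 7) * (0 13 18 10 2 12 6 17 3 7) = (0 2 8 16 9 3 7 12 6 17)(10 13 18) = [2, 1, 8, 7, 4, 5, 17, 12, 16, 3, 13, 11, 6, 18, 14, 15, 9, 0, 10]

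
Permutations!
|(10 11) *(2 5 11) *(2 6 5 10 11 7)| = |(11)(2 10 6 5 7)| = 5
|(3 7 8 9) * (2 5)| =|(2 5)(3 7 8 9)| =4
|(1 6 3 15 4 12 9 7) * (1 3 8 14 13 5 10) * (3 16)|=7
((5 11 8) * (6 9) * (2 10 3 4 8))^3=(2 4 11 3 5 10 8)(6 9)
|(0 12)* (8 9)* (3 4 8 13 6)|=6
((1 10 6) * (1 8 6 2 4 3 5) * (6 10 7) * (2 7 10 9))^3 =(1 6 2 5 7 9 3 10 8 4)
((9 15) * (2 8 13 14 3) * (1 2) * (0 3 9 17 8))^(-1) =((0 3 1 2)(8 13 14 9 15 17))^(-1) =(0 2 1 3)(8 17 15 9 14 13)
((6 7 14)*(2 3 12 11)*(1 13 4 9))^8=(6 14 7)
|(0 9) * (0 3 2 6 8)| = 6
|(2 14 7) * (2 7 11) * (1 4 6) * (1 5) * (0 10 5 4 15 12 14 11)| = 14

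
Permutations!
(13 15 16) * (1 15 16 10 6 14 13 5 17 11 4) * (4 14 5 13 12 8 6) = (1 15 10 4)(5 17 11 14 12 8 6)(13 16) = [0, 15, 2, 3, 1, 17, 5, 7, 6, 9, 4, 14, 8, 16, 12, 10, 13, 11]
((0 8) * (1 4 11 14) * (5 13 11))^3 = ((0 8)(1 4 5 13 11 14))^3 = (0 8)(1 13)(4 11)(5 14)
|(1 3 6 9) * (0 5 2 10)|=|(0 5 2 10)(1 3 6 9)|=4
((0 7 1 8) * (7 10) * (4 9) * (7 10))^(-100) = ((10)(0 7 1 8)(4 9))^(-100) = (10)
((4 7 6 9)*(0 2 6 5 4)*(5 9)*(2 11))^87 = ((0 11 2 6 5 4 7 9))^87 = (0 9 7 4 5 6 2 11)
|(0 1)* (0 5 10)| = |(0 1 5 10)| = 4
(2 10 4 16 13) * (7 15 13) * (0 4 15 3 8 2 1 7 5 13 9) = (0 4 16 5 13 1 7 3 8 2 10 15 9) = [4, 7, 10, 8, 16, 13, 6, 3, 2, 0, 15, 11, 12, 1, 14, 9, 5]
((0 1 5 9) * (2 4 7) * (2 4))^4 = ((0 1 5 9)(4 7))^4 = (9)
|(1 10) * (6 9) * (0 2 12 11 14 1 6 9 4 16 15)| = |(0 2 12 11 14 1 10 6 4 16 15)| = 11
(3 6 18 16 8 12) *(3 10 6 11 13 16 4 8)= (3 11 13 16)(4 8 12 10 6 18)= [0, 1, 2, 11, 8, 5, 18, 7, 12, 9, 6, 13, 10, 16, 14, 15, 3, 17, 4]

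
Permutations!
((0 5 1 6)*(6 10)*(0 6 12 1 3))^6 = ((0 5 3)(1 10 12))^6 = (12)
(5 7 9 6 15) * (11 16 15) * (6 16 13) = (5 7 9 16 15)(6 11 13) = [0, 1, 2, 3, 4, 7, 11, 9, 8, 16, 10, 13, 12, 6, 14, 5, 15]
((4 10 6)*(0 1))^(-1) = ((0 1)(4 10 6))^(-1) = (0 1)(4 6 10)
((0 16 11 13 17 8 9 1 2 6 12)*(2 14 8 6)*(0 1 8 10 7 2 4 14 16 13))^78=((0 13 17 6 12 1 16 11)(2 4 14 10 7)(8 9))^78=(0 16 12 17)(1 6 13 11)(2 10 4 7 14)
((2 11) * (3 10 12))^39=(12)(2 11)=((2 11)(3 10 12))^39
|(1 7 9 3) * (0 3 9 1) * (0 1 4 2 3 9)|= 10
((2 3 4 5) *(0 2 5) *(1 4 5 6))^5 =((0 2 3 5 6 1 4))^5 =(0 1 5 2 4 6 3)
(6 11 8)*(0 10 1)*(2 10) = (0 2 10 1)(6 11 8) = [2, 0, 10, 3, 4, 5, 11, 7, 6, 9, 1, 8]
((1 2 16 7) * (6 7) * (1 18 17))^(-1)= ((1 2 16 6 7 18 17))^(-1)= (1 17 18 7 6 16 2)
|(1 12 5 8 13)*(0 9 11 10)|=20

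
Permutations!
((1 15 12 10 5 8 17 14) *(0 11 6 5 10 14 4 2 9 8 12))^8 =((0 11 6 5 12 14 1 15)(2 9 8 17 4))^8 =(2 17 9 4 8)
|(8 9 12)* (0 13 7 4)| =12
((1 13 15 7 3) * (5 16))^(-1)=(1 3 7 15 13)(5 16)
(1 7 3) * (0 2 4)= [2, 7, 4, 1, 0, 5, 6, 3]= (0 2 4)(1 7 3)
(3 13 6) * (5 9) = [0, 1, 2, 13, 4, 9, 3, 7, 8, 5, 10, 11, 12, 6] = (3 13 6)(5 9)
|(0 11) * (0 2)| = 3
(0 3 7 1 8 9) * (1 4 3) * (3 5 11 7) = (0 1 8 9)(4 5 11 7) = [1, 8, 2, 3, 5, 11, 6, 4, 9, 0, 10, 7]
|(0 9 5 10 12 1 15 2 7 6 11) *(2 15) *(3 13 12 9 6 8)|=|(15)(0 6 11)(1 2 7 8 3 13 12)(5 10 9)|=21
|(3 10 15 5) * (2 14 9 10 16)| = 8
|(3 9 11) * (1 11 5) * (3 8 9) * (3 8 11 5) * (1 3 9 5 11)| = |(1 11)(3 8 5)| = 6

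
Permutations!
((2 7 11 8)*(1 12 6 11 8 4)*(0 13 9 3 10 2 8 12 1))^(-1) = (0 4 11 6 12 7 2 10 3 9 13)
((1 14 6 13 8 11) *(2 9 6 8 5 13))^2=(1 8)(2 6 9)(11 14)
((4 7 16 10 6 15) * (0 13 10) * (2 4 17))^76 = (0 2 10 7 15)(4 6 16 17 13)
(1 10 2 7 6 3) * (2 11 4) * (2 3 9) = (1 10 11 4 3)(2 7 6 9) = [0, 10, 7, 1, 3, 5, 9, 6, 8, 2, 11, 4]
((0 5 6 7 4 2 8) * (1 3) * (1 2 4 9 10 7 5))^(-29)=(0 1 3 2 8)(5 6)(7 9 10)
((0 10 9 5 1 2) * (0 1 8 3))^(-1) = (0 3 8 5 9 10)(1 2) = ((0 10 9 5 8 3)(1 2))^(-1)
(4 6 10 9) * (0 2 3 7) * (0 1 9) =(0 2 3 7 1 9 4 6 10) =[2, 9, 3, 7, 6, 5, 10, 1, 8, 4, 0]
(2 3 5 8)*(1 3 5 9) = [0, 3, 5, 9, 4, 8, 6, 7, 2, 1] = (1 3 9)(2 5 8)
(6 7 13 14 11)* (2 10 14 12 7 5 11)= [0, 1, 10, 3, 4, 11, 5, 13, 8, 9, 14, 6, 7, 12, 2]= (2 10 14)(5 11 6)(7 13 12)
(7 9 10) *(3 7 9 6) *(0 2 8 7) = (0 2 8 7 6 3)(9 10) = [2, 1, 8, 0, 4, 5, 3, 6, 7, 10, 9]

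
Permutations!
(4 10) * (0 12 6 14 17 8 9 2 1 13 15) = (0 12 6 14 17 8 9 2 1 13 15)(4 10) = [12, 13, 1, 3, 10, 5, 14, 7, 9, 2, 4, 11, 6, 15, 17, 0, 16, 8]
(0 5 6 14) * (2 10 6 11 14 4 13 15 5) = [2, 1, 10, 3, 13, 11, 4, 7, 8, 9, 6, 14, 12, 15, 0, 5] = (0 2 10 6 4 13 15 5 11 14)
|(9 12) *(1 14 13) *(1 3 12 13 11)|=12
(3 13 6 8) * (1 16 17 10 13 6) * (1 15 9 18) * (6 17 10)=(1 16 10 13 15 9 18)(3 17 6 8)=[0, 16, 2, 17, 4, 5, 8, 7, 3, 18, 13, 11, 12, 15, 14, 9, 10, 6, 1]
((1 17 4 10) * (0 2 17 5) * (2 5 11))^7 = (0 5)(1 11 2 17 4 10)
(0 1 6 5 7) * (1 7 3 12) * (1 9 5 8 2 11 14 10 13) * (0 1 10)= (0 7 1 6 8 2 11 14)(3 12 9 5)(10 13)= [7, 6, 11, 12, 4, 3, 8, 1, 2, 5, 13, 14, 9, 10, 0]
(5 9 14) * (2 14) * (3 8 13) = (2 14 5 9)(3 8 13) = [0, 1, 14, 8, 4, 9, 6, 7, 13, 2, 10, 11, 12, 3, 5]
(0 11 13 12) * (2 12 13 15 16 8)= (0 11 15 16 8 2 12)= [11, 1, 12, 3, 4, 5, 6, 7, 2, 9, 10, 15, 0, 13, 14, 16, 8]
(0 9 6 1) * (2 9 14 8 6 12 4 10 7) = (0 14 8 6 1)(2 9 12 4 10 7) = [14, 0, 9, 3, 10, 5, 1, 2, 6, 12, 7, 11, 4, 13, 8]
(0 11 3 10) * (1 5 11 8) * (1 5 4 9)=[8, 4, 2, 10, 9, 11, 6, 7, 5, 1, 0, 3]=(0 8 5 11 3 10)(1 4 9)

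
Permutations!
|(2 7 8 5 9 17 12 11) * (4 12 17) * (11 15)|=|(17)(2 7 8 5 9 4 12 15 11)|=9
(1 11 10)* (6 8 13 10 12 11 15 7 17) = (1 15 7 17 6 8 13 10)(11 12) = [0, 15, 2, 3, 4, 5, 8, 17, 13, 9, 1, 12, 11, 10, 14, 7, 16, 6]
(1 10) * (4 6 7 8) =[0, 10, 2, 3, 6, 5, 7, 8, 4, 9, 1] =(1 10)(4 6 7 8)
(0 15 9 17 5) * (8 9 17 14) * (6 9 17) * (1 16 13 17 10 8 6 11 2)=(0 15 11 2 1 16 13 17 5)(6 9 14)(8 10)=[15, 16, 1, 3, 4, 0, 9, 7, 10, 14, 8, 2, 12, 17, 6, 11, 13, 5]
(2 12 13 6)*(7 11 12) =[0, 1, 7, 3, 4, 5, 2, 11, 8, 9, 10, 12, 13, 6] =(2 7 11 12 13 6)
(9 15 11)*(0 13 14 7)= (0 13 14 7)(9 15 11)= [13, 1, 2, 3, 4, 5, 6, 0, 8, 15, 10, 9, 12, 14, 7, 11]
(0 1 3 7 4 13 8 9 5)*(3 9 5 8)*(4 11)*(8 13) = (0 1 9 13 3 7 11 4 8 5) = [1, 9, 2, 7, 8, 0, 6, 11, 5, 13, 10, 4, 12, 3]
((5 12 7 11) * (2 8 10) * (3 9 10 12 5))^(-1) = (2 10 9 3 11 7 12 8) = ((2 8 12 7 11 3 9 10))^(-1)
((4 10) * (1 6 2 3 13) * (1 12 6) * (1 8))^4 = ((1 8)(2 3 13 12 6)(4 10))^4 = (2 6 12 13 3)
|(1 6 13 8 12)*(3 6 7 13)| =|(1 7 13 8 12)(3 6)| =10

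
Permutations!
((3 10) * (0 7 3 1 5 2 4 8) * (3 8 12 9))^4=(0 7 8)(1 12)(2 3)(4 10)(5 9)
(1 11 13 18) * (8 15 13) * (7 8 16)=(1 11 16 7 8 15 13 18)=[0, 11, 2, 3, 4, 5, 6, 8, 15, 9, 10, 16, 12, 18, 14, 13, 7, 17, 1]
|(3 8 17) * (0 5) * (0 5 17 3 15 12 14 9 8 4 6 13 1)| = |(0 17 15 12 14 9 8 3 4 6 13 1)| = 12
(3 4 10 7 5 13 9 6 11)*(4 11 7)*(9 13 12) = (13)(3 11)(4 10)(5 12 9 6 7) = [0, 1, 2, 11, 10, 12, 7, 5, 8, 6, 4, 3, 9, 13]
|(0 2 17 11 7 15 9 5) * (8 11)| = 9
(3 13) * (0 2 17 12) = (0 2 17 12)(3 13) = [2, 1, 17, 13, 4, 5, 6, 7, 8, 9, 10, 11, 0, 3, 14, 15, 16, 12]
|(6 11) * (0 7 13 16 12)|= 10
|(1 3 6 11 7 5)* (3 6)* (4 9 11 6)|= 6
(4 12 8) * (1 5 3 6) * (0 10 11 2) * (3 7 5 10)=[3, 10, 0, 6, 12, 7, 1, 5, 4, 9, 11, 2, 8]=(0 3 6 1 10 11 2)(4 12 8)(5 7)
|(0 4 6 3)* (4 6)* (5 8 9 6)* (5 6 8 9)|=|(0 6 3)(5 9 8)|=3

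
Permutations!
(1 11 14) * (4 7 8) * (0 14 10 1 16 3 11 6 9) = [14, 6, 2, 11, 7, 5, 9, 8, 4, 0, 1, 10, 12, 13, 16, 15, 3] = (0 14 16 3 11 10 1 6 9)(4 7 8)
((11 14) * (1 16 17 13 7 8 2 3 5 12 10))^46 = (1 17 7 2 5 10 16 13 8 3 12) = ((1 16 17 13 7 8 2 3 5 12 10)(11 14))^46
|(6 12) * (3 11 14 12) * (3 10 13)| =|(3 11 14 12 6 10 13)| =7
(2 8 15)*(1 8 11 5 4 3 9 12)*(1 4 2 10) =[0, 8, 11, 9, 3, 2, 6, 7, 15, 12, 1, 5, 4, 13, 14, 10] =(1 8 15 10)(2 11 5)(3 9 12 4)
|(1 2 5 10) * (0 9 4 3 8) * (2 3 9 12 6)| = |(0 12 6 2 5 10 1 3 8)(4 9)| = 18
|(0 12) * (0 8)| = |(0 12 8)| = 3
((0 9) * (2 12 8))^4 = (2 12 8)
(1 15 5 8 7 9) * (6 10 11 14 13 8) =(1 15 5 6 10 11 14 13 8 7 9) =[0, 15, 2, 3, 4, 6, 10, 9, 7, 1, 11, 14, 12, 8, 13, 5]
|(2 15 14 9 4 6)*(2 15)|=|(4 6 15 14 9)|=5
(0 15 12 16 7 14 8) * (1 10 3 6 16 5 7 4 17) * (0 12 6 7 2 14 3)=[15, 10, 14, 7, 17, 2, 16, 3, 12, 9, 0, 11, 5, 13, 8, 6, 4, 1]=(0 15 6 16 4 17 1 10)(2 14 8 12 5)(3 7)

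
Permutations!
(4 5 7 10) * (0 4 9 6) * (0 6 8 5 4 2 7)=(0 2 7 10 9 8 5)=[2, 1, 7, 3, 4, 0, 6, 10, 5, 8, 9]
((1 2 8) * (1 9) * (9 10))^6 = (1 2 8 10 9)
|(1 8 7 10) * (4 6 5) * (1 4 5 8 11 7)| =7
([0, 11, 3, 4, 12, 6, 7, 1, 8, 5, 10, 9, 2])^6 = (2 4)(3 12)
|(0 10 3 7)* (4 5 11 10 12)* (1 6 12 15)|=11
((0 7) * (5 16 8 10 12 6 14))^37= (0 7)(5 8 12 14 16 10 6)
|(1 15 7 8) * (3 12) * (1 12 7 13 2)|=4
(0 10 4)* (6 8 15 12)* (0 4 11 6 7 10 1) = (0 1)(6 8 15 12 7 10 11) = [1, 0, 2, 3, 4, 5, 8, 10, 15, 9, 11, 6, 7, 13, 14, 12]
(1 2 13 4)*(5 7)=[0, 2, 13, 3, 1, 7, 6, 5, 8, 9, 10, 11, 12, 4]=(1 2 13 4)(5 7)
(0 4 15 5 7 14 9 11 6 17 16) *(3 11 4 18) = (0 18 3 11 6 17 16)(4 15 5 7 14 9) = [18, 1, 2, 11, 15, 7, 17, 14, 8, 4, 10, 6, 12, 13, 9, 5, 0, 16, 3]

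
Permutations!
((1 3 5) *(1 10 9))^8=(1 10 3 9 5)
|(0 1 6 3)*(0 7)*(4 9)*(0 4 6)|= 10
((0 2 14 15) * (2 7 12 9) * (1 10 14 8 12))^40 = (0 14 1)(7 15 10)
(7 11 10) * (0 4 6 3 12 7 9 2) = (0 4 6 3 12 7 11 10 9 2) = [4, 1, 0, 12, 6, 5, 3, 11, 8, 2, 9, 10, 7]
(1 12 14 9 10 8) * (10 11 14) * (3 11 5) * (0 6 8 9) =(0 6 8 1 12 10 9 5 3 11 14) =[6, 12, 2, 11, 4, 3, 8, 7, 1, 5, 9, 14, 10, 13, 0]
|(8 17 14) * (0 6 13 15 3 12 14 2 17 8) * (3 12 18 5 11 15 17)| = 12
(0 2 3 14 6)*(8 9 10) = [2, 1, 3, 14, 4, 5, 0, 7, 9, 10, 8, 11, 12, 13, 6] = (0 2 3 14 6)(8 9 10)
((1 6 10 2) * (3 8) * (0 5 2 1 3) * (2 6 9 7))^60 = (10)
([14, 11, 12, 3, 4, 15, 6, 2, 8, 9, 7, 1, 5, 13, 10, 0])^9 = [14, 11, 12, 3, 4, 15, 6, 2, 8, 9, 7, 1, 5, 13, 10, 0]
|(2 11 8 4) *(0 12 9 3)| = 4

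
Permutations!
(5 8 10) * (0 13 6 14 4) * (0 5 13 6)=(0 6 14 4 5 8 10 13)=[6, 1, 2, 3, 5, 8, 14, 7, 10, 9, 13, 11, 12, 0, 4]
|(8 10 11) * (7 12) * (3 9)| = 6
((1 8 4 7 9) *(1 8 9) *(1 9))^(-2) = ((4 7 9 8))^(-2) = (4 9)(7 8)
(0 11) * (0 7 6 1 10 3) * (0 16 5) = (0 11 7 6 1 10 3 16 5) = [11, 10, 2, 16, 4, 0, 1, 6, 8, 9, 3, 7, 12, 13, 14, 15, 5]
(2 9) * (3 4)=[0, 1, 9, 4, 3, 5, 6, 7, 8, 2]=(2 9)(3 4)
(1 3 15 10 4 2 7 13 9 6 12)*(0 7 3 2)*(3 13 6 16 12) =(0 7 6 3 15 10 4)(1 2 13 9 16 12) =[7, 2, 13, 15, 0, 5, 3, 6, 8, 16, 4, 11, 1, 9, 14, 10, 12]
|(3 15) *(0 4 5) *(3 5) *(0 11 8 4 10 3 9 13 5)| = |(0 10 3 15)(4 9 13 5 11 8)| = 12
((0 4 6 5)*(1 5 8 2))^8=(0 4 6 8 2 1 5)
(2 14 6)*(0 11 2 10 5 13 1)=(0 11 2 14 6 10 5 13 1)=[11, 0, 14, 3, 4, 13, 10, 7, 8, 9, 5, 2, 12, 1, 6]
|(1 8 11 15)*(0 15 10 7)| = 7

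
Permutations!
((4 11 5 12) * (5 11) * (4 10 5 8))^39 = ((4 8)(5 12 10))^39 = (12)(4 8)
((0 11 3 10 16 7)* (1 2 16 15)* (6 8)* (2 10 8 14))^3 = ((0 11 3 8 6 14 2 16 7)(1 10 15))^3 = (0 8 2)(3 14 7)(6 16 11)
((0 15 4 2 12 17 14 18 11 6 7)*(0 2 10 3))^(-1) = (0 3 10 4 15)(2 7 6 11 18 14 17 12)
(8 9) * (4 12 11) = (4 12 11)(8 9) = [0, 1, 2, 3, 12, 5, 6, 7, 9, 8, 10, 4, 11]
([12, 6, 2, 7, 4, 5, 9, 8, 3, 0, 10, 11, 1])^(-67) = (0 6 12 9 1)(3 8 7)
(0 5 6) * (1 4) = (0 5 6)(1 4) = [5, 4, 2, 3, 1, 6, 0]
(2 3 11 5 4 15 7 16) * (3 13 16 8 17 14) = (2 13 16)(3 11 5 4 15 7 8 17 14) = [0, 1, 13, 11, 15, 4, 6, 8, 17, 9, 10, 5, 12, 16, 3, 7, 2, 14]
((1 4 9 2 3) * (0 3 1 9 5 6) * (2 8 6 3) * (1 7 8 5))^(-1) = (0 6 8 7 2)(1 4)(3 5 9)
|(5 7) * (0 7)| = |(0 7 5)| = 3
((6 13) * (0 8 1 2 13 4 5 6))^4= (0 13 2 1 8)(4 5 6)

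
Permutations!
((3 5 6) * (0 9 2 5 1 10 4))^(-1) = (0 4 10 1 3 6 5 2 9)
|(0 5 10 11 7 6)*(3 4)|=6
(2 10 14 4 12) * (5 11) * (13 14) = [0, 1, 10, 3, 12, 11, 6, 7, 8, 9, 13, 5, 2, 14, 4] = (2 10 13 14 4 12)(5 11)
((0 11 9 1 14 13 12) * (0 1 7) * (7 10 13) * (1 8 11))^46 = (0 14)(1 7)(8 13 9)(10 11 12)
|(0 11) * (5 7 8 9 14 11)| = |(0 5 7 8 9 14 11)| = 7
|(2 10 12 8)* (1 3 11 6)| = |(1 3 11 6)(2 10 12 8)| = 4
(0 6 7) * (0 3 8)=(0 6 7 3 8)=[6, 1, 2, 8, 4, 5, 7, 3, 0]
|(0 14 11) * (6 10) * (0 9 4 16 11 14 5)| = 4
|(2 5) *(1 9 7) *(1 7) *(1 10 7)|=|(1 9 10 7)(2 5)|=4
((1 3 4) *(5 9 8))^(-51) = (9) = ((1 3 4)(5 9 8))^(-51)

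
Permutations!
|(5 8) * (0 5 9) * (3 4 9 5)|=|(0 3 4 9)(5 8)|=4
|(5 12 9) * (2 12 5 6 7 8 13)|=7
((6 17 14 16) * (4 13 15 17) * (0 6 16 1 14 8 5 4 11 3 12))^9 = ((0 6 11 3 12)(1 14)(4 13 15 17 8 5))^9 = (0 12 3 11 6)(1 14)(4 17)(5 15)(8 13)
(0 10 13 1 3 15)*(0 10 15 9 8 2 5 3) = (0 15 10 13 1)(2 5 3 9 8) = [15, 0, 5, 9, 4, 3, 6, 7, 2, 8, 13, 11, 12, 1, 14, 10]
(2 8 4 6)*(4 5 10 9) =(2 8 5 10 9 4 6) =[0, 1, 8, 3, 6, 10, 2, 7, 5, 4, 9]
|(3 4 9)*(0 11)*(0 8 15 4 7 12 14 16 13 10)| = |(0 11 8 15 4 9 3 7 12 14 16 13 10)| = 13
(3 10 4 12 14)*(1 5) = (1 5)(3 10 4 12 14) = [0, 5, 2, 10, 12, 1, 6, 7, 8, 9, 4, 11, 14, 13, 3]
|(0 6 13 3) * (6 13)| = 3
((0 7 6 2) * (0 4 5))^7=(0 7 6 2 4 5)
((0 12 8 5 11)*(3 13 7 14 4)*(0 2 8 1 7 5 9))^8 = ((0 12 1 7 14 4 3 13 5 11 2 8 9))^8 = (0 5 7 8 3 12 11 14 9 13 1 2 4)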